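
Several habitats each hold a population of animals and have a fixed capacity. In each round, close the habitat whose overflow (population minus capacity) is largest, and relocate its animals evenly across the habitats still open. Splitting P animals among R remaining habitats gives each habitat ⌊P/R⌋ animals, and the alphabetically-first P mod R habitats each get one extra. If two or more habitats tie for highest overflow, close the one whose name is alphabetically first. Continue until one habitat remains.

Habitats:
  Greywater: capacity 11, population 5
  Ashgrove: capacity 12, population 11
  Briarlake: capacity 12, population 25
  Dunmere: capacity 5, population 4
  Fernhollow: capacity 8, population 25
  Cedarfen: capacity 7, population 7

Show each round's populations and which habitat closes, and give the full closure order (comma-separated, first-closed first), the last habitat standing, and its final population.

Round 1: Ashgrove=11 Briarlake=25 Cedarfen=7 Dunmere=4 Fernhollow=25 Greywater=5 → close Fernhollow (overflow 17)
  25÷5 = 5 each, +1 to first 0
Round 2: Ashgrove=16 Briarlake=30 Cedarfen=12 Dunmere=9 Greywater=10 → close Briarlake (overflow 18)
  30÷4 = 7 each, +1 to first 2
Round 3: Ashgrove=24 Cedarfen=20 Dunmere=16 Greywater=17 → close Cedarfen (overflow 13)
  20÷3 = 6 each, +1 to first 2
Round 4: Ashgrove=31 Dunmere=23 Greywater=23 → close Ashgrove (overflow 19)
  31÷2 = 15 each, +1 to first 1
Round 5: Dunmere=39 Greywater=38 → close Dunmere (overflow 34)
  39÷1 = 39 each, +1 to first 0

Closure order: Fernhollow, Briarlake, Cedarfen, Ashgrove, Dunmere
Last habitat: Greywater with 77 animals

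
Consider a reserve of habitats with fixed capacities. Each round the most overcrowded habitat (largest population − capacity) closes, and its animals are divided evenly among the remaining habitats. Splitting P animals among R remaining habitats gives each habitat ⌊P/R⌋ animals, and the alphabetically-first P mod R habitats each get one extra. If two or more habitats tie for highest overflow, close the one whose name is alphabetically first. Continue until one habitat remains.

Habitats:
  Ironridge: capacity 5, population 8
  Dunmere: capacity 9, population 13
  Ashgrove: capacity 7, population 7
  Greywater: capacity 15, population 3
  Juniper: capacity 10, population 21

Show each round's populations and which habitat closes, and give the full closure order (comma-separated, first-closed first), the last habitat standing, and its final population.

Closure order: Juniper, Dunmere, Ironridge, Ashgrove
Last habitat: Greywater with 52 animals

Round 1: Ashgrove=7 Dunmere=13 Greywater=3 Ironridge=8 Juniper=21 → close Juniper (overflow 11)
  21÷4 = 5 each, +1 to first 1
Round 2: Ashgrove=13 Dunmere=18 Greywater=8 Ironridge=13 → close Dunmere (overflow 9)
  18÷3 = 6 each, +1 to first 0
Round 3: Ashgrove=19 Greywater=14 Ironridge=19 → close Ironridge (overflow 14)
  19÷2 = 9 each, +1 to first 1
Round 4: Ashgrove=29 Greywater=23 → close Ashgrove (overflow 22)
  29÷1 = 29 each, +1 to first 0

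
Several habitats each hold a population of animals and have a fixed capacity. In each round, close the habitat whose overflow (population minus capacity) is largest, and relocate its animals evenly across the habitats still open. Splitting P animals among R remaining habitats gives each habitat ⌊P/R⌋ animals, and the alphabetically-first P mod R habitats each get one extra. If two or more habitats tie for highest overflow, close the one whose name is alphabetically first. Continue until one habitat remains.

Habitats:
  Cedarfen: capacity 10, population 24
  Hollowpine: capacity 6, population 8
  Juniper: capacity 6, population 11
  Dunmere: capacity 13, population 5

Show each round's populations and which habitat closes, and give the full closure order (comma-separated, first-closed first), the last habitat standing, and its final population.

Round 1: Cedarfen=24 Dunmere=5 Hollowpine=8 Juniper=11 → close Cedarfen (overflow 14)
  24÷3 = 8 each, +1 to first 0
Round 2: Dunmere=13 Hollowpine=16 Juniper=19 → close Juniper (overflow 13)
  19÷2 = 9 each, +1 to first 1
Round 3: Dunmere=23 Hollowpine=25 → close Hollowpine (overflow 19)
  25÷1 = 25 each, +1 to first 0

Closure order: Cedarfen, Juniper, Hollowpine
Last habitat: Dunmere with 48 animals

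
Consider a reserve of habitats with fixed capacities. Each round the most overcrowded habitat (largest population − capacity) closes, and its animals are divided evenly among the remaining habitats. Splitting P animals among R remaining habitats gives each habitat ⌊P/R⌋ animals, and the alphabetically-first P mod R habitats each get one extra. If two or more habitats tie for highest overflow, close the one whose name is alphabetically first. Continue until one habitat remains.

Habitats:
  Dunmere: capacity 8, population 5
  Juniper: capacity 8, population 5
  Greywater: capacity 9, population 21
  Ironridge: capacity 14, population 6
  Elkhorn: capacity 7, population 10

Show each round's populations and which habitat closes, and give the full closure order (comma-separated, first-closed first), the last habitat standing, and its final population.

Round 1: Dunmere=5 Elkhorn=10 Greywater=21 Ironridge=6 Juniper=5 → close Greywater (overflow 12)
  21÷4 = 5 each, +1 to first 1
Round 2: Dunmere=11 Elkhorn=15 Ironridge=11 Juniper=10 → close Elkhorn (overflow 8)
  15÷3 = 5 each, +1 to first 0
Round 3: Dunmere=16 Ironridge=16 Juniper=15 → close Dunmere (overflow 8)
  16÷2 = 8 each, +1 to first 0
Round 4: Ironridge=24 Juniper=23 → close Juniper (overflow 15)
  23÷1 = 23 each, +1 to first 0

Closure order: Greywater, Elkhorn, Dunmere, Juniper
Last habitat: Ironridge with 47 animals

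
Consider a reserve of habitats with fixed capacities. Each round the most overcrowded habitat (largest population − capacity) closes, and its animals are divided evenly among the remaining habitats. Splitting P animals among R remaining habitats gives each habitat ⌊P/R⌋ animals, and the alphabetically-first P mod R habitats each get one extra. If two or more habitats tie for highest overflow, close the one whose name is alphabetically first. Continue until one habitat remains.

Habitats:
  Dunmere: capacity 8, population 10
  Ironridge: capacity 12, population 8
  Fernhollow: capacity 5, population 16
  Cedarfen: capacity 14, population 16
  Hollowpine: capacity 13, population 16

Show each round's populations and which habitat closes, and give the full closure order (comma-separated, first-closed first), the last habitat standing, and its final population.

Closure order: Fernhollow, Hollowpine, Cedarfen, Dunmere
Last habitat: Ironridge with 66 animals

Round 1: Cedarfen=16 Dunmere=10 Fernhollow=16 Hollowpine=16 Ironridge=8 → close Fernhollow (overflow 11)
  16÷4 = 4 each, +1 to first 0
Round 2: Cedarfen=20 Dunmere=14 Hollowpine=20 Ironridge=12 → close Hollowpine (overflow 7)
  20÷3 = 6 each, +1 to first 2
Round 3: Cedarfen=27 Dunmere=21 Ironridge=18 → close Cedarfen (overflow 13)
  27÷2 = 13 each, +1 to first 1
Round 4: Dunmere=35 Ironridge=31 → close Dunmere (overflow 27)
  35÷1 = 35 each, +1 to first 0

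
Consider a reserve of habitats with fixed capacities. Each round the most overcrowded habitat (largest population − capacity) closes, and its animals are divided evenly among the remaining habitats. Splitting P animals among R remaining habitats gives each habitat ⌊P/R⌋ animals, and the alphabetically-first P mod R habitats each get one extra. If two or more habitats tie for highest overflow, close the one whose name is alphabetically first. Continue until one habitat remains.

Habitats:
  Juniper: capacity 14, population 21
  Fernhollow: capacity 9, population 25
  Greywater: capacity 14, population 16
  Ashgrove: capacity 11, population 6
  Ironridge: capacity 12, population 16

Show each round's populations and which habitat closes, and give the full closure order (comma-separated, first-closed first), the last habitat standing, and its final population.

Closure order: Fernhollow, Juniper, Ironridge, Greywater
Last habitat: Ashgrove with 84 animals

Round 1: Ashgrove=6 Fernhollow=25 Greywater=16 Ironridge=16 Juniper=21 → close Fernhollow (overflow 16)
  25÷4 = 6 each, +1 to first 1
Round 2: Ashgrove=13 Greywater=22 Ironridge=22 Juniper=27 → close Juniper (overflow 13)
  27÷3 = 9 each, +1 to first 0
Round 3: Ashgrove=22 Greywater=31 Ironridge=31 → close Ironridge (overflow 19)
  31÷2 = 15 each, +1 to first 1
Round 4: Ashgrove=38 Greywater=46 → close Greywater (overflow 32)
  46÷1 = 46 each, +1 to first 0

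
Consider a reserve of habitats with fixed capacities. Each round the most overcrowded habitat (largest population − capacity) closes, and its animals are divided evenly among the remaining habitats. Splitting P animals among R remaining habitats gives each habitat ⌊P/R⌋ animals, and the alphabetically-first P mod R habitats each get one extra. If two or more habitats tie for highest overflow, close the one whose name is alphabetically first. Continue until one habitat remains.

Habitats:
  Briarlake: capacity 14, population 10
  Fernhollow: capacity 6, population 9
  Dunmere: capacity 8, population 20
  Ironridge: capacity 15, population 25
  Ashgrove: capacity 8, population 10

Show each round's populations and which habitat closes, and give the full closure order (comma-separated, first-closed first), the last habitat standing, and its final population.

Closure order: Dunmere, Ironridge, Fernhollow, Ashgrove
Last habitat: Briarlake with 74 animals

Round 1: Ashgrove=10 Briarlake=10 Dunmere=20 Fernhollow=9 Ironridge=25 → close Dunmere (overflow 12)
  20÷4 = 5 each, +1 to first 0
Round 2: Ashgrove=15 Briarlake=15 Fernhollow=14 Ironridge=30 → close Ironridge (overflow 15)
  30÷3 = 10 each, +1 to first 0
Round 3: Ashgrove=25 Briarlake=25 Fernhollow=24 → close Fernhollow (overflow 18)
  24÷2 = 12 each, +1 to first 0
Round 4: Ashgrove=37 Briarlake=37 → close Ashgrove (overflow 29)
  37÷1 = 37 each, +1 to first 0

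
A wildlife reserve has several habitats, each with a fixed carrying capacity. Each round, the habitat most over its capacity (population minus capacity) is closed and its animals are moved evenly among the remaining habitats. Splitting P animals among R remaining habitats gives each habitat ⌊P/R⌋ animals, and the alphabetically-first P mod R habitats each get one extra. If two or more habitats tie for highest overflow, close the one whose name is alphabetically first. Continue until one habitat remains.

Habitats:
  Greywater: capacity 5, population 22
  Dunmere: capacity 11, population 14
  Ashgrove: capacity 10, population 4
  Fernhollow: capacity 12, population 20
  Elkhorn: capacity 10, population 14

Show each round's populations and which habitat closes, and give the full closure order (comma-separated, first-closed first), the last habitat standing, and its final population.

Round 1: Ashgrove=4 Dunmere=14 Elkhorn=14 Fernhollow=20 Greywater=22 → close Greywater (overflow 17)
  22÷4 = 5 each, +1 to first 2
Round 2: Ashgrove=10 Dunmere=20 Elkhorn=19 Fernhollow=25 → close Fernhollow (overflow 13)
  25÷3 = 8 each, +1 to first 1
Round 3: Ashgrove=19 Dunmere=28 Elkhorn=27 → close Dunmere (overflow 17)
  28÷2 = 14 each, +1 to first 0
Round 4: Ashgrove=33 Elkhorn=41 → close Elkhorn (overflow 31)
  41÷1 = 41 each, +1 to first 0

Closure order: Greywater, Fernhollow, Dunmere, Elkhorn
Last habitat: Ashgrove with 74 animals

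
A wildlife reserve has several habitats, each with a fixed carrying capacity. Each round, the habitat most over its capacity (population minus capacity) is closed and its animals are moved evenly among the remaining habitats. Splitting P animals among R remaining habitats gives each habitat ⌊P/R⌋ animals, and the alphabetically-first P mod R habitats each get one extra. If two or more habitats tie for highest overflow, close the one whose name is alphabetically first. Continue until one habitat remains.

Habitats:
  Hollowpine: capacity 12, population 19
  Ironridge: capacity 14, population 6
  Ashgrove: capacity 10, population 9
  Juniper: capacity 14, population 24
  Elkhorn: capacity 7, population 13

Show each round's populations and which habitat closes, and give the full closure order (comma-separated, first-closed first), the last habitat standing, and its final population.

Closure order: Juniper, Hollowpine, Elkhorn, Ashgrove
Last habitat: Ironridge with 71 animals

Round 1: Ashgrove=9 Elkhorn=13 Hollowpine=19 Ironridge=6 Juniper=24 → close Juniper (overflow 10)
  24÷4 = 6 each, +1 to first 0
Round 2: Ashgrove=15 Elkhorn=19 Hollowpine=25 Ironridge=12 → close Hollowpine (overflow 13)
  25÷3 = 8 each, +1 to first 1
Round 3: Ashgrove=24 Elkhorn=27 Ironridge=20 → close Elkhorn (overflow 20)
  27÷2 = 13 each, +1 to first 1
Round 4: Ashgrove=38 Ironridge=33 → close Ashgrove (overflow 28)
  38÷1 = 38 each, +1 to first 0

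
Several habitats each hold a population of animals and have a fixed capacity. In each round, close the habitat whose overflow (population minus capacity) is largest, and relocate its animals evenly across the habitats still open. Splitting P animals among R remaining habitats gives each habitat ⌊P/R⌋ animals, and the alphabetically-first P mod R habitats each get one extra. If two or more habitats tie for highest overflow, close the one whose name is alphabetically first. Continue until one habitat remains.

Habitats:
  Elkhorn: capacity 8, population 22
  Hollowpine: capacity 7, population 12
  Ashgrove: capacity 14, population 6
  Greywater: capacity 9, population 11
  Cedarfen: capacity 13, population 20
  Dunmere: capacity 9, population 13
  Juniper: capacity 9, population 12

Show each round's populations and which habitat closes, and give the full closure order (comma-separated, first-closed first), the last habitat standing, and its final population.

Closure order: Elkhorn, Cedarfen, Dunmere, Hollowpine, Greywater, Juniper
Last habitat: Ashgrove with 96 animals

Round 1: Ashgrove=6 Cedarfen=20 Dunmere=13 Elkhorn=22 Greywater=11 Hollowpine=12 Juniper=12 → close Elkhorn (overflow 14)
  22÷6 = 3 each, +1 to first 4
Round 2: Ashgrove=10 Cedarfen=24 Dunmere=17 Greywater=15 Hollowpine=15 Juniper=15 → close Cedarfen (overflow 11)
  24÷5 = 4 each, +1 to first 4
Round 3: Ashgrove=15 Dunmere=22 Greywater=20 Hollowpine=20 Juniper=19 → close Dunmere (overflow 13)
  22÷4 = 5 each, +1 to first 2
Round 4: Ashgrove=21 Greywater=26 Hollowpine=25 Juniper=24 → close Hollowpine (overflow 18)
  25÷3 = 8 each, +1 to first 1
Round 5: Ashgrove=30 Greywater=34 Juniper=32 → close Greywater (overflow 25)
  34÷2 = 17 each, +1 to first 0
Round 6: Ashgrove=47 Juniper=49 → close Juniper (overflow 40)
  49÷1 = 49 each, +1 to first 0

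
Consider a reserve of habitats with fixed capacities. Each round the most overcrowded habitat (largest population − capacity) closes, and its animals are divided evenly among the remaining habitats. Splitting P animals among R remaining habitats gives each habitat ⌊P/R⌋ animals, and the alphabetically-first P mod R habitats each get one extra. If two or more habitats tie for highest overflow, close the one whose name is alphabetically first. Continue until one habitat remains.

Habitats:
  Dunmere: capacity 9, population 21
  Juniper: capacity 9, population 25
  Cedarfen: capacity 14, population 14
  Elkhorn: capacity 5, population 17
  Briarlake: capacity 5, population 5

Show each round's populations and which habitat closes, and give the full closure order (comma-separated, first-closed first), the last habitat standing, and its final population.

Closure order: Juniper, Dunmere, Elkhorn, Briarlake
Last habitat: Cedarfen with 82 animals

Round 1: Briarlake=5 Cedarfen=14 Dunmere=21 Elkhorn=17 Juniper=25 → close Juniper (overflow 16)
  25÷4 = 6 each, +1 to first 1
Round 2: Briarlake=12 Cedarfen=20 Dunmere=27 Elkhorn=23 → close Dunmere (overflow 18)
  27÷3 = 9 each, +1 to first 0
Round 3: Briarlake=21 Cedarfen=29 Elkhorn=32 → close Elkhorn (overflow 27)
  32÷2 = 16 each, +1 to first 0
Round 4: Briarlake=37 Cedarfen=45 → close Briarlake (overflow 32)
  37÷1 = 37 each, +1 to first 0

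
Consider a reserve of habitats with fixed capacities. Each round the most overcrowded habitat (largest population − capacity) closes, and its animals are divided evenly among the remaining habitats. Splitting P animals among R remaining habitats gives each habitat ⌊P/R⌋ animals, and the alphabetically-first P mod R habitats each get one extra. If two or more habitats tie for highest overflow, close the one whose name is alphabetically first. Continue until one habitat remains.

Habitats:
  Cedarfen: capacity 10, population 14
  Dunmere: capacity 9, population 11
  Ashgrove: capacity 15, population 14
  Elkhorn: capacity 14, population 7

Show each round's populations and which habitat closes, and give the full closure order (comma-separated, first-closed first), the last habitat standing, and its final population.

Round 1: Ashgrove=14 Cedarfen=14 Dunmere=11 Elkhorn=7 → close Cedarfen (overflow 4)
  14÷3 = 4 each, +1 to first 2
Round 2: Ashgrove=19 Dunmere=16 Elkhorn=11 → close Dunmere (overflow 7)
  16÷2 = 8 each, +1 to first 0
Round 3: Ashgrove=27 Elkhorn=19 → close Ashgrove (overflow 12)
  27÷1 = 27 each, +1 to first 0

Closure order: Cedarfen, Dunmere, Ashgrove
Last habitat: Elkhorn with 46 animals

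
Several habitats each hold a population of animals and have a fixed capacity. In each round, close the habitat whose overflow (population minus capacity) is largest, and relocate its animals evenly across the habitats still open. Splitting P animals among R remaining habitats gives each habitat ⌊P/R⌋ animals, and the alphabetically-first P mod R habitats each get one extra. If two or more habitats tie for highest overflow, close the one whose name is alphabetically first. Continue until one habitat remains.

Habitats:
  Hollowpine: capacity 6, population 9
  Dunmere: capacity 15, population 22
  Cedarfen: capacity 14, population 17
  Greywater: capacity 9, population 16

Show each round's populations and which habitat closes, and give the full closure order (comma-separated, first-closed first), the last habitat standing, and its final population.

Closure order: Dunmere, Greywater, Cedarfen
Last habitat: Hollowpine with 64 animals

Round 1: Cedarfen=17 Dunmere=22 Greywater=16 Hollowpine=9 → close Dunmere (overflow 7)
  22÷3 = 7 each, +1 to first 1
Round 2: Cedarfen=25 Greywater=23 Hollowpine=16 → close Greywater (overflow 14)
  23÷2 = 11 each, +1 to first 1
Round 3: Cedarfen=37 Hollowpine=27 → close Cedarfen (overflow 23)
  37÷1 = 37 each, +1 to first 0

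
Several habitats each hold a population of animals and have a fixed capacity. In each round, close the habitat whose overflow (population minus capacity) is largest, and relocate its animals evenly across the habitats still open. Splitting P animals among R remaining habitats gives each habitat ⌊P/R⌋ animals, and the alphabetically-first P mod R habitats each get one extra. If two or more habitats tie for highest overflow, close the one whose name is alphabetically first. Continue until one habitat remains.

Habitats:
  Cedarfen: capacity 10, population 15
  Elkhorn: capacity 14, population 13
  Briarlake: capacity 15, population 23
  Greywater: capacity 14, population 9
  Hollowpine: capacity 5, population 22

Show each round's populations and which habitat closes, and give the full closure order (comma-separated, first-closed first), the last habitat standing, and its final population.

Closure order: Hollowpine, Briarlake, Cedarfen, Elkhorn
Last habitat: Greywater with 82 animals

Round 1: Briarlake=23 Cedarfen=15 Elkhorn=13 Greywater=9 Hollowpine=22 → close Hollowpine (overflow 17)
  22÷4 = 5 each, +1 to first 2
Round 2: Briarlake=29 Cedarfen=21 Elkhorn=18 Greywater=14 → close Briarlake (overflow 14)
  29÷3 = 9 each, +1 to first 2
Round 3: Cedarfen=31 Elkhorn=28 Greywater=23 → close Cedarfen (overflow 21)
  31÷2 = 15 each, +1 to first 1
Round 4: Elkhorn=44 Greywater=38 → close Elkhorn (overflow 30)
  44÷1 = 44 each, +1 to first 0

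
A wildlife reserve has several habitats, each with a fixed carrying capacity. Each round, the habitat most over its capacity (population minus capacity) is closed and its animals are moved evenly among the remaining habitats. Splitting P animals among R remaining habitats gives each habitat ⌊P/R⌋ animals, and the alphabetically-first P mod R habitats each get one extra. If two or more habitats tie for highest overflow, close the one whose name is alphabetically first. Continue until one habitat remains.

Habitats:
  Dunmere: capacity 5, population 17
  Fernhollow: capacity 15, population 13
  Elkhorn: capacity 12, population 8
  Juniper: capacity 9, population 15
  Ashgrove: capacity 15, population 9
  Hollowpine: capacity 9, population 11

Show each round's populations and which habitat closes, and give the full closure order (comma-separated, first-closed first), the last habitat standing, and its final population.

Closure order: Dunmere, Juniper, Hollowpine, Elkhorn, Fernhollow
Last habitat: Ashgrove with 73 animals

Round 1: Ashgrove=9 Dunmere=17 Elkhorn=8 Fernhollow=13 Hollowpine=11 Juniper=15 → close Dunmere (overflow 12)
  17÷5 = 3 each, +1 to first 2
Round 2: Ashgrove=13 Elkhorn=12 Fernhollow=16 Hollowpine=14 Juniper=18 → close Juniper (overflow 9)
  18÷4 = 4 each, +1 to first 2
Round 3: Ashgrove=18 Elkhorn=17 Fernhollow=20 Hollowpine=18 → close Hollowpine (overflow 9)
  18÷3 = 6 each, +1 to first 0
Round 4: Ashgrove=24 Elkhorn=23 Fernhollow=26 → close Elkhorn (overflow 11)
  23÷2 = 11 each, +1 to first 1
Round 5: Ashgrove=36 Fernhollow=37 → close Fernhollow (overflow 22)
  37÷1 = 37 each, +1 to first 0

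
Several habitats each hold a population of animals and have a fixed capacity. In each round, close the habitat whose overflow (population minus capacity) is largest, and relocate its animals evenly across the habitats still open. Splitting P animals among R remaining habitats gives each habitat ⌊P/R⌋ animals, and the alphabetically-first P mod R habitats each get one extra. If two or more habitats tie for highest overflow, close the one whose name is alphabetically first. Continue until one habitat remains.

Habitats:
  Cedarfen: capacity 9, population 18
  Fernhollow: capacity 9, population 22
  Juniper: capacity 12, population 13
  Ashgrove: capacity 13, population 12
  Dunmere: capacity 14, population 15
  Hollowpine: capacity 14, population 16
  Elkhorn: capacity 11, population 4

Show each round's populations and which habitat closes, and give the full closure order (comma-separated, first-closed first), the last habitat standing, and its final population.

Closure order: Fernhollow, Cedarfen, Dunmere, Hollowpine, Ashgrove, Juniper
Last habitat: Elkhorn with 100 animals

Round 1: Ashgrove=12 Cedarfen=18 Dunmere=15 Elkhorn=4 Fernhollow=22 Hollowpine=16 Juniper=13 → close Fernhollow (overflow 13)
  22÷6 = 3 each, +1 to first 4
Round 2: Ashgrove=16 Cedarfen=22 Dunmere=19 Elkhorn=8 Hollowpine=19 Juniper=16 → close Cedarfen (overflow 13)
  22÷5 = 4 each, +1 to first 2
Round 3: Ashgrove=21 Dunmere=24 Elkhorn=12 Hollowpine=23 Juniper=20 → close Dunmere (overflow 10)
  24÷4 = 6 each, +1 to first 0
Round 4: Ashgrove=27 Elkhorn=18 Hollowpine=29 Juniper=26 → close Hollowpine (overflow 15)
  29÷3 = 9 each, +1 to first 2
Round 5: Ashgrove=37 Elkhorn=28 Juniper=35 → close Ashgrove (overflow 24)
  37÷2 = 18 each, +1 to first 1
Round 6: Elkhorn=47 Juniper=53 → close Juniper (overflow 41)
  53÷1 = 53 each, +1 to first 0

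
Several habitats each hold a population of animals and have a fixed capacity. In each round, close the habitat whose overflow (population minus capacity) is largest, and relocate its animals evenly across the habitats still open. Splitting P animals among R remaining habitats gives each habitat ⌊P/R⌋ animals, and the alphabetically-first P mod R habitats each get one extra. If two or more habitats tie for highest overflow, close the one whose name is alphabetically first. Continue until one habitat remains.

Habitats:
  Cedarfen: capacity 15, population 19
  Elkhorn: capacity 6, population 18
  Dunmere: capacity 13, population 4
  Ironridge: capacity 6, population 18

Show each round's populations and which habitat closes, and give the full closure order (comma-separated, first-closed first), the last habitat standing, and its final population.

Closure order: Elkhorn, Ironridge, Cedarfen
Last habitat: Dunmere with 59 animals

Round 1: Cedarfen=19 Dunmere=4 Elkhorn=18 Ironridge=18 → close Elkhorn (overflow 12)
  18÷3 = 6 each, +1 to first 0
Round 2: Cedarfen=25 Dunmere=10 Ironridge=24 → close Ironridge (overflow 18)
  24÷2 = 12 each, +1 to first 0
Round 3: Cedarfen=37 Dunmere=22 → close Cedarfen (overflow 22)
  37÷1 = 37 each, +1 to first 0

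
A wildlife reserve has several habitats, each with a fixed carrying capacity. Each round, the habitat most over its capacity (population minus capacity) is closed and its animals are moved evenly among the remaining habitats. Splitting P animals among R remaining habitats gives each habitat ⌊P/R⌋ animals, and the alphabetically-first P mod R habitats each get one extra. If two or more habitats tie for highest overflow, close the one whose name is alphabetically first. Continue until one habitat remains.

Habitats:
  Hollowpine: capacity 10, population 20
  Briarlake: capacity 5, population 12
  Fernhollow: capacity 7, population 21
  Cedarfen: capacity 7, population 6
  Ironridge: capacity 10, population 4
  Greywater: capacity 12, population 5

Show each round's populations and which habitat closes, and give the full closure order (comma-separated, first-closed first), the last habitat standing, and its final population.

Closure order: Fernhollow, Hollowpine, Briarlake, Cedarfen, Greywater
Last habitat: Ironridge with 68 animals

Round 1: Briarlake=12 Cedarfen=6 Fernhollow=21 Greywater=5 Hollowpine=20 Ironridge=4 → close Fernhollow (overflow 14)
  21÷5 = 4 each, +1 to first 1
Round 2: Briarlake=17 Cedarfen=10 Greywater=9 Hollowpine=24 Ironridge=8 → close Hollowpine (overflow 14)
  24÷4 = 6 each, +1 to first 0
Round 3: Briarlake=23 Cedarfen=16 Greywater=15 Ironridge=14 → close Briarlake (overflow 18)
  23÷3 = 7 each, +1 to first 2
Round 4: Cedarfen=24 Greywater=23 Ironridge=21 → close Cedarfen (overflow 17)
  24÷2 = 12 each, +1 to first 0
Round 5: Greywater=35 Ironridge=33 → close Greywater (overflow 23)
  35÷1 = 35 each, +1 to first 0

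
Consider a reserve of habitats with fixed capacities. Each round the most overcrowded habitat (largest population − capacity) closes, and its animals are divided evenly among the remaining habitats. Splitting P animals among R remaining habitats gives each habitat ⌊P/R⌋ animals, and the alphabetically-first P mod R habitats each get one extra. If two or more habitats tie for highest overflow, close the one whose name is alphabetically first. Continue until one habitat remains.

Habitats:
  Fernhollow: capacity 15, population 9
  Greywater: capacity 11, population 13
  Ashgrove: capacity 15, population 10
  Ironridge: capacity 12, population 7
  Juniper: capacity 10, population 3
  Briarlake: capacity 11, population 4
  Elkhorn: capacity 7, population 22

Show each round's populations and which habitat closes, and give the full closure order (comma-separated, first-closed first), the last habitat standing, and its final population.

Closure order: Elkhorn, Greywater, Ashgrove, Briarlake, Fernhollow, Ironridge
Last habitat: Juniper with 68 animals

Round 1: Ashgrove=10 Briarlake=4 Elkhorn=22 Fernhollow=9 Greywater=13 Ironridge=7 Juniper=3 → close Elkhorn (overflow 15)
  22÷6 = 3 each, +1 to first 4
Round 2: Ashgrove=14 Briarlake=8 Fernhollow=13 Greywater=17 Ironridge=10 Juniper=6 → close Greywater (overflow 6)
  17÷5 = 3 each, +1 to first 2
Round 3: Ashgrove=18 Briarlake=12 Fernhollow=16 Ironridge=13 Juniper=9 → close Ashgrove (overflow 3)
  18÷4 = 4 each, +1 to first 2
Round 4: Briarlake=17 Fernhollow=21 Ironridge=17 Juniper=13 → close Briarlake (overflow 6)
  17÷3 = 5 each, +1 to first 2
Round 5: Fernhollow=27 Ironridge=23 Juniper=18 → close Fernhollow (overflow 12)
  27÷2 = 13 each, +1 to first 1
Round 6: Ironridge=37 Juniper=31 → close Ironridge (overflow 25)
  37÷1 = 37 each, +1 to first 0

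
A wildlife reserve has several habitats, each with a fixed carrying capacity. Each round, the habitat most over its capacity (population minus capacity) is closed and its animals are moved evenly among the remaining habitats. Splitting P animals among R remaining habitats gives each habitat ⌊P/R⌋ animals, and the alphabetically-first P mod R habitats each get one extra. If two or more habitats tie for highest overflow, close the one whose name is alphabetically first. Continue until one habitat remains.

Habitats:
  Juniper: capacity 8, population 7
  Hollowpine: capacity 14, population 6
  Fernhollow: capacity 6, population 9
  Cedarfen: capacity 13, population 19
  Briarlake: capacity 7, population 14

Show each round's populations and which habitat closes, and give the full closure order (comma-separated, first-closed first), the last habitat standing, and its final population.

Closure order: Briarlake, Cedarfen, Fernhollow, Juniper
Last habitat: Hollowpine with 55 animals

Round 1: Briarlake=14 Cedarfen=19 Fernhollow=9 Hollowpine=6 Juniper=7 → close Briarlake (overflow 7)
  14÷4 = 3 each, +1 to first 2
Round 2: Cedarfen=23 Fernhollow=13 Hollowpine=9 Juniper=10 → close Cedarfen (overflow 10)
  23÷3 = 7 each, +1 to first 2
Round 3: Fernhollow=21 Hollowpine=17 Juniper=17 → close Fernhollow (overflow 15)
  21÷2 = 10 each, +1 to first 1
Round 4: Hollowpine=28 Juniper=27 → close Juniper (overflow 19)
  27÷1 = 27 each, +1 to first 0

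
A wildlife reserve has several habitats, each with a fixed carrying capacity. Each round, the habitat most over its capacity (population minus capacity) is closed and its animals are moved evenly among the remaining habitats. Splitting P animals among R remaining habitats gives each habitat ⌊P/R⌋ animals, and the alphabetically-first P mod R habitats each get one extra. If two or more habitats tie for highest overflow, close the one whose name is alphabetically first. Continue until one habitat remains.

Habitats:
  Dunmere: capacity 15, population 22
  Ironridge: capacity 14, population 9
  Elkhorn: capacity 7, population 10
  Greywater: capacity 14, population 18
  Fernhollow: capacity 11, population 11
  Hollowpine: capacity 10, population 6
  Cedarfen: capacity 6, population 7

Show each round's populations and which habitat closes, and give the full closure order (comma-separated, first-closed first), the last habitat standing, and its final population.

Closure order: Dunmere, Greywater, Elkhorn, Cedarfen, Fernhollow, Hollowpine
Last habitat: Ironridge with 83 animals

Round 1: Cedarfen=7 Dunmere=22 Elkhorn=10 Fernhollow=11 Greywater=18 Hollowpine=6 Ironridge=9 → close Dunmere (overflow 7)
  22÷6 = 3 each, +1 to first 4
Round 2: Cedarfen=11 Elkhorn=14 Fernhollow=15 Greywater=22 Hollowpine=9 Ironridge=12 → close Greywater (overflow 8)
  22÷5 = 4 each, +1 to first 2
Round 3: Cedarfen=16 Elkhorn=19 Fernhollow=19 Hollowpine=13 Ironridge=16 → close Elkhorn (overflow 12)
  19÷4 = 4 each, +1 to first 3
Round 4: Cedarfen=21 Fernhollow=24 Hollowpine=18 Ironridge=20 → close Cedarfen (overflow 15)
  21÷3 = 7 each, +1 to first 0
Round 5: Fernhollow=31 Hollowpine=25 Ironridge=27 → close Fernhollow (overflow 20)
  31÷2 = 15 each, +1 to first 1
Round 6: Hollowpine=41 Ironridge=42 → close Hollowpine (overflow 31)
  41÷1 = 41 each, +1 to first 0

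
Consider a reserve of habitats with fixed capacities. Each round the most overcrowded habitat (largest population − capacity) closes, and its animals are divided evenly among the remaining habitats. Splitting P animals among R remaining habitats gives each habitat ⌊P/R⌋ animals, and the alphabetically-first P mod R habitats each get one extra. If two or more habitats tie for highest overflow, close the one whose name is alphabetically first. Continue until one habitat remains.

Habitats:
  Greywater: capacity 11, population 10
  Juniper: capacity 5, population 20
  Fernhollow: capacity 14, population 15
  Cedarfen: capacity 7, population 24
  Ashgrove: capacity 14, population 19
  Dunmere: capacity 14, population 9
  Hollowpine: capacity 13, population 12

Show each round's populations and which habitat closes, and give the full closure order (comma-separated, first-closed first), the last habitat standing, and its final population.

Round 1: Ashgrove=19 Cedarfen=24 Dunmere=9 Fernhollow=15 Greywater=10 Hollowpine=12 Juniper=20 → close Cedarfen (overflow 17)
  24÷6 = 4 each, +1 to first 0
Round 2: Ashgrove=23 Dunmere=13 Fernhollow=19 Greywater=14 Hollowpine=16 Juniper=24 → close Juniper (overflow 19)
  24÷5 = 4 each, +1 to first 4
Round 3: Ashgrove=28 Dunmere=18 Fernhollow=24 Greywater=19 Hollowpine=20 → close Ashgrove (overflow 14)
  28÷4 = 7 each, +1 to first 0
Round 4: Dunmere=25 Fernhollow=31 Greywater=26 Hollowpine=27 → close Fernhollow (overflow 17)
  31÷3 = 10 each, +1 to first 1
Round 5: Dunmere=36 Greywater=36 Hollowpine=37 → close Greywater (overflow 25)
  36÷2 = 18 each, +1 to first 0
Round 6: Dunmere=54 Hollowpine=55 → close Hollowpine (overflow 42)
  55÷1 = 55 each, +1 to first 0

Closure order: Cedarfen, Juniper, Ashgrove, Fernhollow, Greywater, Hollowpine
Last habitat: Dunmere with 109 animals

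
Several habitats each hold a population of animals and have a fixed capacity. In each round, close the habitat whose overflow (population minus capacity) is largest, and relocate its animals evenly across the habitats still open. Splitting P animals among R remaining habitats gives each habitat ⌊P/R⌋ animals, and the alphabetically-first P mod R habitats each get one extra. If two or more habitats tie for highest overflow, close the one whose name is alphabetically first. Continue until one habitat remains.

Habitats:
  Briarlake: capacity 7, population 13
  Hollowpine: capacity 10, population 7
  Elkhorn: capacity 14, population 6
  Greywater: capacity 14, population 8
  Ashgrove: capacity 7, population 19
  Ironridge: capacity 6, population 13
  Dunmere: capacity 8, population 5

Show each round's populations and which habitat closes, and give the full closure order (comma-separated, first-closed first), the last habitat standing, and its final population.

Closure order: Ashgrove, Briarlake, Ironridge, Dunmere, Hollowpine, Greywater
Last habitat: Elkhorn with 71 animals

Round 1: Ashgrove=19 Briarlake=13 Dunmere=5 Elkhorn=6 Greywater=8 Hollowpine=7 Ironridge=13 → close Ashgrove (overflow 12)
  19÷6 = 3 each, +1 to first 1
Round 2: Briarlake=17 Dunmere=8 Elkhorn=9 Greywater=11 Hollowpine=10 Ironridge=16 → close Briarlake (overflow 10)
  17÷5 = 3 each, +1 to first 2
Round 3: Dunmere=12 Elkhorn=13 Greywater=14 Hollowpine=13 Ironridge=19 → close Ironridge (overflow 13)
  19÷4 = 4 each, +1 to first 3
Round 4: Dunmere=17 Elkhorn=18 Greywater=19 Hollowpine=17 → close Dunmere (overflow 9)
  17÷3 = 5 each, +1 to first 2
Round 5: Elkhorn=24 Greywater=25 Hollowpine=22 → close Hollowpine (overflow 12)
  22÷2 = 11 each, +1 to first 0
Round 6: Elkhorn=35 Greywater=36 → close Greywater (overflow 22)
  36÷1 = 36 each, +1 to first 0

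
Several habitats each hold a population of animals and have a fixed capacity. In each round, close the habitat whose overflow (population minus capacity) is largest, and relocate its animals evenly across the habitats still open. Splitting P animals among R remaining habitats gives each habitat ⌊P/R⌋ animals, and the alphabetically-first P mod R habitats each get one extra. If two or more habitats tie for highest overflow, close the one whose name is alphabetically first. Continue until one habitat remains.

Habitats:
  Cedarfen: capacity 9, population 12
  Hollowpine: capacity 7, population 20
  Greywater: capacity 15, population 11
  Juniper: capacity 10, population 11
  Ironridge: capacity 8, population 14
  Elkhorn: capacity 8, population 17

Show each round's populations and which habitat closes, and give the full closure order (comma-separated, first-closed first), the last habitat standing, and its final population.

Round 1: Cedarfen=12 Elkhorn=17 Greywater=11 Hollowpine=20 Ironridge=14 Juniper=11 → close Hollowpine (overflow 13)
  20÷5 = 4 each, +1 to first 0
Round 2: Cedarfen=16 Elkhorn=21 Greywater=15 Ironridge=18 Juniper=15 → close Elkhorn (overflow 13)
  21÷4 = 5 each, +1 to first 1
Round 3: Cedarfen=22 Greywater=20 Ironridge=23 Juniper=20 → close Ironridge (overflow 15)
  23÷3 = 7 each, +1 to first 2
Round 4: Cedarfen=30 Greywater=28 Juniper=27 → close Cedarfen (overflow 21)
  30÷2 = 15 each, +1 to first 0
Round 5: Greywater=43 Juniper=42 → close Juniper (overflow 32)
  42÷1 = 42 each, +1 to first 0

Closure order: Hollowpine, Elkhorn, Ironridge, Cedarfen, Juniper
Last habitat: Greywater with 85 animals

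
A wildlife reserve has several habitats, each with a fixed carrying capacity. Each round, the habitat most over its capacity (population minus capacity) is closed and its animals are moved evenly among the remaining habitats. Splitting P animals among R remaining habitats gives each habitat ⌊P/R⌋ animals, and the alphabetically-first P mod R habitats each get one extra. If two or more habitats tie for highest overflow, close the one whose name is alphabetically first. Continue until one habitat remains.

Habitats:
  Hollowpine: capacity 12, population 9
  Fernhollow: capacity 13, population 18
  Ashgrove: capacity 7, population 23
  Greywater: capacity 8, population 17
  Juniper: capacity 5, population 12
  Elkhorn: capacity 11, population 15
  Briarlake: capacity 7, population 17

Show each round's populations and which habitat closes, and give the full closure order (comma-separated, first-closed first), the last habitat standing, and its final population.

Closure order: Ashgrove, Briarlake, Greywater, Elkhorn, Fernhollow, Juniper
Last habitat: Hollowpine with 111 animals

Round 1: Ashgrove=23 Briarlake=17 Elkhorn=15 Fernhollow=18 Greywater=17 Hollowpine=9 Juniper=12 → close Ashgrove (overflow 16)
  23÷6 = 3 each, +1 to first 5
Round 2: Briarlake=21 Elkhorn=19 Fernhollow=22 Greywater=21 Hollowpine=13 Juniper=15 → close Briarlake (overflow 14)
  21÷5 = 4 each, +1 to first 1
Round 3: Elkhorn=24 Fernhollow=26 Greywater=25 Hollowpine=17 Juniper=19 → close Greywater (overflow 17)
  25÷4 = 6 each, +1 to first 1
Round 4: Elkhorn=31 Fernhollow=32 Hollowpine=23 Juniper=25 → close Elkhorn (overflow 20)
  31÷3 = 10 each, +1 to first 1
Round 5: Fernhollow=43 Hollowpine=33 Juniper=35 → close Fernhollow (overflow 30)
  43÷2 = 21 each, +1 to first 1
Round 6: Hollowpine=55 Juniper=56 → close Juniper (overflow 51)
  56÷1 = 56 each, +1 to first 0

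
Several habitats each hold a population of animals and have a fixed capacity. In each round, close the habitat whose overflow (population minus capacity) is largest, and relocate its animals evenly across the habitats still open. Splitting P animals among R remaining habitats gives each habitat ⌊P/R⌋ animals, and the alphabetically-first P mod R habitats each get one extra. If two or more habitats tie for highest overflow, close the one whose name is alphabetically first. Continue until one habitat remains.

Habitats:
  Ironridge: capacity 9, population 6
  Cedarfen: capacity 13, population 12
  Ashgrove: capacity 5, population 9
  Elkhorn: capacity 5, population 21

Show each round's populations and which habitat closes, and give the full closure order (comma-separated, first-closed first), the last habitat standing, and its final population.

Round 1: Ashgrove=9 Cedarfen=12 Elkhorn=21 Ironridge=6 → close Elkhorn (overflow 16)
  21÷3 = 7 each, +1 to first 0
Round 2: Ashgrove=16 Cedarfen=19 Ironridge=13 → close Ashgrove (overflow 11)
  16÷2 = 8 each, +1 to first 0
Round 3: Cedarfen=27 Ironridge=21 → close Cedarfen (overflow 14)
  27÷1 = 27 each, +1 to first 0

Closure order: Elkhorn, Ashgrove, Cedarfen
Last habitat: Ironridge with 48 animals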